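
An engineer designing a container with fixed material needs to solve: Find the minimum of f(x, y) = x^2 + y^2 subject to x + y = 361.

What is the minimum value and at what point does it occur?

Substitute y = 361 - x into f(x,y) = x^2 + y^2:
g(x) = x^2 + (361 - x)^2 = 2x^2 - 722x + 130321
g'(x) = 4x - 722 = 0  =>  x = 361/2
y = 361 - 361/2 = 361/2
Minimum value = (361/2)^2 + (361/2)^2 = 130321/2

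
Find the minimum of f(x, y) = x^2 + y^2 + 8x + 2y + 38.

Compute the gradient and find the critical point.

f(x,y) = x^2 + y^2 + 8x + 2y + 38
df/dx = 2x + (8) = 0  =>  x = -4
df/dy = 2y + (2) = 0  =>  y = -1
f(-4, -1) = 1*(-4)^2 + 1*(-1)^2 + 8*(-4) + 2*(-1) + 38 = 21
Hessian is diagonal with entries 2, 2 > 0, so this is a minimum.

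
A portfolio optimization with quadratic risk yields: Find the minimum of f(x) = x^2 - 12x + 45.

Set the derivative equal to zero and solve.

f(x) = x^2 - 12x + 45
f'(x) = 2x + (-12) = 0
x = 12/2 = 6
f(6) = 9
Since f''(x) = 2 > 0, this is a minimum.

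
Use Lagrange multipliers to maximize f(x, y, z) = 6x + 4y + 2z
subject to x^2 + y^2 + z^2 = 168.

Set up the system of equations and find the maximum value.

Lagrange conditions: 6 = 2*lambda*x, 4 = 2*lambda*y, 2 = 2*lambda*z
So x:6 = y:4 = z:2, i.e. x = 6t, y = 4t, z = 2t
Constraint: t^2*(6^2 + 4^2 + 2^2) = 168
  t^2 * 56 = 168  =>  t = sqrt(3)
Maximum = 6*6t + 4*4t + 2*2t = 56*sqrt(3) = sqrt(9408)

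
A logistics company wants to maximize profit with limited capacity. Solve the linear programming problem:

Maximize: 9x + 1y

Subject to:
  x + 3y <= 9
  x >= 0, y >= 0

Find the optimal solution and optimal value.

The feasible region has vertices at [(0, 0), (9, 0), (0, 3)].
Checking objective 9x + 1y at each vertex:
  (0, 0): 9*0 + 1*0 = 0
  (9, 0): 9*9 + 1*0 = 81
  (0, 3): 9*0 + 1*3 = 3
Maximum is 81 at (9, 0).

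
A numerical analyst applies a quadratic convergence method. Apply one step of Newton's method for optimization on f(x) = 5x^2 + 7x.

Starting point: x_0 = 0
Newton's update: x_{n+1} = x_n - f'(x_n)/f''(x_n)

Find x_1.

f(x) = 5x^2 + 7x
f'(x) = 10x + (7), f''(x) = 10
Newton step: x_1 = x_0 - f'(x_0)/f''(x_0)
f'(0) = 7
x_1 = 0 - 7/10 = -7/10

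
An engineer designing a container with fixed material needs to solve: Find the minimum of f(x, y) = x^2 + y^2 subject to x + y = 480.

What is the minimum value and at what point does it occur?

Substitute y = 480 - x into f(x,y) = x^2 + y^2:
g(x) = x^2 + (480 - x)^2 = 2x^2 - 960x + 230400
g'(x) = 4x - 960 = 0  =>  x = 240
y = 480 - 240 = 240
Minimum value = 240^2 + 240^2 = 115200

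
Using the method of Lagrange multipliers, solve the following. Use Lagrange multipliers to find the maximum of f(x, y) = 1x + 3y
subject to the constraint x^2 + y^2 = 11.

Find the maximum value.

Set up Lagrange conditions: grad f = lambda * grad g
  1 = 2*lambda*x
  3 = 2*lambda*y
From these: x/y = 1/3, so x = 1t, y = 3t for some t.
Substitute into constraint: (1t)^2 + (3t)^2 = 11
  t^2 * 10 = 11
  t = sqrt(11/10)
Maximum = 1*x + 3*y = (1^2 + 3^2)*t = 10 * sqrt(11/10) = sqrt(110)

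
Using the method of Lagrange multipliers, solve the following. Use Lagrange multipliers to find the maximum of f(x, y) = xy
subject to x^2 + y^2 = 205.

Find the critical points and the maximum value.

Lagrange conditions: y = 2*lambda*x and x = 2*lambda*y
If x = 0 then y = 0, violating the constraint, so x, y != 0.
Dividing: y/x = x/y => x^2 = y^2 => y = x or y = -x
Constraint: 2x^2 = 205 => x^2 = 205/2 => x = +/-sqrt(205/2)
Critical points: (sqrt(205/2), sqrt(205/2)), (-sqrt(205/2), -sqrt(205/2)), (sqrt(205/2), -sqrt(205/2)), (-sqrt(205/2), sqrt(205/2))
  y = x:  xy = x^2 = 205/2  at (sqrt(205/2), sqrt(205/2)) and (-sqrt(205/2), -sqrt(205/2))
  y = -x: xy = -x^2 = -205/2 at (sqrt(205/2), -sqrt(205/2)) and (-sqrt(205/2), sqrt(205/2))
Maximum xy = 205/2 at (sqrt(205/2), sqrt(205/2)) and (-sqrt(205/2), -sqrt(205/2))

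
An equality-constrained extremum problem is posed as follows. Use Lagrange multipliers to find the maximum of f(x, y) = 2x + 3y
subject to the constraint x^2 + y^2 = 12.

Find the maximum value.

Set up Lagrange conditions: grad f = lambda * grad g
  2 = 2*lambda*x
  3 = 2*lambda*y
From these: x/y = 2/3, so x = 2t, y = 3t for some t.
Substitute into constraint: (2t)^2 + (3t)^2 = 12
  t^2 * 13 = 12
  t = sqrt(12/13)
Maximum = 2*x + 3*y = (2^2 + 3^2)*t = 13 * sqrt(12/13) = sqrt(156)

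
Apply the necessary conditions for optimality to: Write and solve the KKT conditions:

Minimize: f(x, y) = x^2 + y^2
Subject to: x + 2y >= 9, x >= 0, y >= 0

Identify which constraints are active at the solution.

KKT conditions for min x^2 + y^2 s.t. 1x + 2y >= 9, x >= 0, y >= 0:
Stationarity: 2x = mu*1 + mu_x, 2y = mu*2 + mu_y, with mu, mu_x, mu_y >= 0
Complementary slackness: mu*(x + 2y - 9) = 0, mu_x*x = 0, mu_y*y = 0
(0, 0) is infeasible (1*0 + 2*0 < 9), so if mu = 0 stationarity would force x = mu_x/2 >= 0, y = mu_y/2 >= 0 with mu_x*x = mu_y*y = 0, i.e. x = y = 0: contradiction. Hence mu > 0 and x + 2y = 9 is active.
Try x > 0, y > 0 (so mu_x = mu_y = 0): x = 1*mu/2, y = 2*mu/2
Substitute: 1*(1*mu/2) + 2*(2*mu/2) = 9
  mu*5/2 = 9 => mu = 18/5
x* = 9/5 > 0, y* = 18/5 > 0, consistent with mu_x = mu_y = 0.
f is convex and the constraints are linear, so this KKT point is the global minimum.
f* = 81/5
Active constraints: x + 2y >= 9 (holds with equality, mu = 18/5 > 0); x >= 0 and y >= 0 are inactive (mu_x = mu_y = 0).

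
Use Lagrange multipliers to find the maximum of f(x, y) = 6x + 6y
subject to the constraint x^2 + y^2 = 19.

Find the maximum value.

Set up Lagrange conditions: grad f = lambda * grad g
  6 = 2*lambda*x
  6 = 2*lambda*y
From these: x/y = 6/6, so x = 6t, y = 6t for some t.
Substitute into constraint: (6t)^2 + (6t)^2 = 19
  t^2 * 72 = 19
  t = sqrt(19/72)
Maximum = 6*x + 6*y = (6^2 + 6^2)*t = 72 * sqrt(19/72) = sqrt(1368)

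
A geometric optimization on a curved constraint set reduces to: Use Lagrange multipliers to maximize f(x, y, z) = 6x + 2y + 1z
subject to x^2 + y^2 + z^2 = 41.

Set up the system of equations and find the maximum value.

Lagrange conditions: 6 = 2*lambda*x, 2 = 2*lambda*y, 1 = 2*lambda*z
So x:6 = y:2 = z:1, i.e. x = 6t, y = 2t, z = 1t
Constraint: t^2*(6^2 + 2^2 + 1^2) = 41
  t^2 * 41 = 41  =>  t = sqrt(1)
Maximum = 6*6t + 2*2t + 1*1t = 41*sqrt(1) = 41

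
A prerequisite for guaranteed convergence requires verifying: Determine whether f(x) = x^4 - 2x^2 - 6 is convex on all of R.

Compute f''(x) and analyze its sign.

f(x) = x^4 - 2x^2 - 6
f'(x) = 4x^3 + -4x
f''(x) = 12x^2 + -4
f''(0) = -4 < 0, so not convex near x = 0
Therefore, f is not globally convex on R.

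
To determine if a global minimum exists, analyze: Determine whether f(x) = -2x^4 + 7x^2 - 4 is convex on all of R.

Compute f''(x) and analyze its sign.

f(x) = -2x^4 + 7x^2 - 4
f'(x) = -8x^3 + 14x
f''(x) = -24x^2 + 14
f''(x) = -24x^2 + 14 -> -inf as |x| -> inf
Therefore, f is not globally convex on R.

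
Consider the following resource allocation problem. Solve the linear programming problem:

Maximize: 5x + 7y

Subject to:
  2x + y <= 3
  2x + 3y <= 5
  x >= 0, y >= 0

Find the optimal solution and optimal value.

Feasible vertices: (0, 0), (0, 5/3), (1, 1), (3/2, 0)
Objective 5x + 7y at each:
  (0, 0): 0
  (0, 5/3): 35/3
  (1, 1): 12
  (3/2, 0): 15/2
Maximum is 12 at (1, 1).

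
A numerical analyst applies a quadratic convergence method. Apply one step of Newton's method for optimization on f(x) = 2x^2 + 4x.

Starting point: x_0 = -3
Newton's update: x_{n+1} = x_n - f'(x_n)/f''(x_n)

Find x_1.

f(x) = 2x^2 + 4x
f'(x) = 4x + (4), f''(x) = 4
Newton step: x_1 = x_0 - f'(x_0)/f''(x_0)
f'(-3) = -8
x_1 = -3 - -8/4 = -1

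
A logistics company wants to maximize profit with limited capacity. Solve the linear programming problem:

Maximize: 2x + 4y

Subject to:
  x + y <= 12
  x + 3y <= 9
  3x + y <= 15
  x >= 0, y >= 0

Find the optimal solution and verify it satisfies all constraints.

Feasible vertices: (0, 0), (0, 3), (9/2, 3/2), (5, 0)
Objective 2x + 4y at each vertex:
  (0, 0): 0
  (0, 3): 12
  (9/2, 3/2): 15
  (5, 0): 10
Maximum is 15 at (9/2, 3/2).
Verify constraints at (x, y) = (9/2, 3/2):
  1*(9/2) + 1*(3/2) = 6 <= 12
  1*(9/2) + 3*(3/2) = 9 <= 9 (active)
  3*(9/2) + 1*(3/2) = 15 <= 15 (active)
  x = 9/2 >= 0, y = 3/2 >= 0. All constraints satisfied.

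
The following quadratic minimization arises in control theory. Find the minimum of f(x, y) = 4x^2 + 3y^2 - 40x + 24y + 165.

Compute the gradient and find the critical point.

f(x,y) = 4x^2 + 3y^2 - 40x + 24y + 165
df/dx = 8x + (-40) = 0  =>  x = 5
df/dy = 6y + (24) = 0  =>  y = -4
f(5, -4) = 4*(5)^2 + 3*(-4)^2 + -40*(5) + 24*(-4) + 165 = 17
Hessian is diagonal with entries 8, 6 > 0, so this is a minimum.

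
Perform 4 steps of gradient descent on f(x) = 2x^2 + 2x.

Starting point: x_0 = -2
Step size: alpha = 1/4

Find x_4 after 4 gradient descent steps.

f(x) = 2x^2 + 2x, f'(x) = 4x + (2)
Step 1: f'(-2) = -6, x_1 = -2 - 1/4 * -6 = -1/2
Step 2: f'(-1/2) = 0, x_2 = -1/2 - 1/4 * 0 = -1/2
Step 3: f'(-1/2) = 0, x_3 = -1/2 - 1/4 * 0 = -1/2
Step 4: f'(-1/2) = 0, x_4 = -1/2 - 1/4 * 0 = -1/2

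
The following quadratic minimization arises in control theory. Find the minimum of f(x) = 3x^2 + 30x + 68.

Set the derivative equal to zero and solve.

f(x) = 3x^2 + 30x + 68
f'(x) = 6x + (30) = 0
x = -30/6 = -5
f(-5) = -7
Since f''(x) = 6 > 0, this is a minimum.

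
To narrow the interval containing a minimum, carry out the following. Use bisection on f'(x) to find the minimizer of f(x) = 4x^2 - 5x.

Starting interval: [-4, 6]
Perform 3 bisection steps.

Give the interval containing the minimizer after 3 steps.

Finding critical point of f(x) = 4x^2 - 5x using bisection on f'(x) = 8x + -5.
f'(x) = 0 when x = 5/8.
Starting interval: [-4, 6]
Step 1: mid = 1, f'(mid) = 3, new interval = [-4, 1]
Step 2: mid = -3/2, f'(mid) = -17, new interval = [-3/2, 1]
Step 3: mid = -1/4, f'(mid) = -7, new interval = [-1/4, 1]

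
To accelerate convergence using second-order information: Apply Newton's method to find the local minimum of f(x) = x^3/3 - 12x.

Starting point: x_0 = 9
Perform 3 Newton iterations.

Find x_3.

f(x) = x^3/3 - 12x
f'(x) = x^2 - 12, f''(x) = 2x
Newton update: x_{n+1} = x_n - (x_n^2 - 12)/(2*x_n)
Step 1: x_0 = 9, f'=69, f''=18, x_1 = 31/6
Step 2: x_1 = 31/6, f'=529/36, f''=31/3, x_2 = 1393/372
Step 3: x_2 = 1393/372, f'=279841/138384, f''=1393/186, x_3 = 3601057/1036392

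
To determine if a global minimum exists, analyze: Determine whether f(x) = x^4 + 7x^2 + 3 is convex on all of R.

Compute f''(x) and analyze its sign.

f(x) = x^4 + 7x^2 + 3
f'(x) = 4x^3 + 14x
f''(x) = 12x^2 + 14
f''(x) = 12x^2 + 14 >= 14 > 0 for all x
Therefore, f is convex on R.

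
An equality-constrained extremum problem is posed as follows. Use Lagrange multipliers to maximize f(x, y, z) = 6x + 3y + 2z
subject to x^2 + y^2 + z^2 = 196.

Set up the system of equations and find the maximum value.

Lagrange conditions: 6 = 2*lambda*x, 3 = 2*lambda*y, 2 = 2*lambda*z
So x:6 = y:3 = z:2, i.e. x = 6t, y = 3t, z = 2t
Constraint: t^2*(6^2 + 3^2 + 2^2) = 196
  t^2 * 49 = 196  =>  t = sqrt(4)
Maximum = 6*6t + 3*3t + 2*2t = 49*sqrt(4) = 98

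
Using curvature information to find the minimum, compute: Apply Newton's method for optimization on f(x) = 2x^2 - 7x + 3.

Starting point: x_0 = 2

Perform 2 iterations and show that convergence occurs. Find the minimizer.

f(x) = 2x^2 - 7x + 3, f'(x) = 4x + (-7), f''(x) = 4
Step 1: f'(2) = 1, x_1 = 2 - 1/4 = 7/4
Step 2: f'(7/4) = 0, x_2 = 7/4 (converged)
Newton's method converges in 1 step for quadratics.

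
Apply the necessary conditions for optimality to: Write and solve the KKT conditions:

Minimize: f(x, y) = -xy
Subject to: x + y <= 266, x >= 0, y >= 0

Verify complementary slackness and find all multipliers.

Problem: min -xy s.t. x + y <= 266 (multiplier lambda), x >= 0 (mu_x), y >= 0 (mu_y)
KKT stationarity: -y + lambda - mu_x = 0, -x + lambda - mu_y = 0, with lambda, mu_x, mu_y >= 0
Complementary slackness: lambda*(x + y - 266) = 0, mu_x*x = 0, mu_y*y = 0
If lambda = 0: y = -mu_x <= 0 and x = -mu_y <= 0 force x = y = 0 with f = 0; but x = y = 133 is feasible with f = -17689 < 0, so this is not the minimum. Hence lambda > 0 and x + y = 266.
Try x > 0, y > 0 (so mu_x = mu_y = 0): y = lambda, x = lambda => x = y = lambda
x + y = 266 => 2*lambda = 266 => lambda = 133
x* = y* = 133 > 0, consistent with mu_x = mu_y = 0.
(Any feasible point with x = 0 or y = 0 has f = 0 > -17689, so the minimum is not on those boundaries.)
min(-xy) = -17689 (i.e. max xy = 17689)
Multipliers: lambda = 133, mu_x = 0, mu_y = 0
Complementary slackness: lambda*(x + y - 266) = 133*(133 + 133 - 266) = 0, mu_x*x = 0*133 = 0, mu_y*y = 0*133 = 0. Satisfied.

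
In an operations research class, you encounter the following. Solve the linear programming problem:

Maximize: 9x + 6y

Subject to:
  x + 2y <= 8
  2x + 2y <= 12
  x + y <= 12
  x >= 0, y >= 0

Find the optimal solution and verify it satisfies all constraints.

Feasible vertices: (0, 0), (0, 4), (4, 2), (6, 0)
Objective 9x + 6y at each vertex:
  (0, 0): 0
  (0, 4): 24
  (4, 2): 48
  (6, 0): 54
Maximum is 54 at (6, 0).
Verify constraints at (x, y) = (6, 0):
  1*6 + 2*0 = 6 <= 8
  2*6 + 2*0 = 12 <= 12 (active)
  1*6 + 1*0 = 6 <= 12
  x = 6 >= 0, y = 0 >= 0. All constraints satisfied.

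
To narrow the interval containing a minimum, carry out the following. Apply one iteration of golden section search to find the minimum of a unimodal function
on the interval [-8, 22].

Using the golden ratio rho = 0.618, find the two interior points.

Golden section search on [-8, 22].
Golden ratio rho = 0.618 (approx).
Interior points:
  x_1 = -8 + (1-0.618)*30 = 3.4600
  x_2 = -8 + 0.618*30 = 10.5400
Compare f(x_1) and f(x_2) to determine which subinterval to keep.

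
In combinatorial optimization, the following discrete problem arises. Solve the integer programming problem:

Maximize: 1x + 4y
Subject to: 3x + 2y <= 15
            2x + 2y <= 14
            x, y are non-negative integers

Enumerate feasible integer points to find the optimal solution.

Constraint 1: 3x + 2y <= 15
Constraint 2: 2x + 2y <= 14
Feasible x range (need y >= 0): 0 <= x <= min(15/3, 14/2) => x in {0, ..., 5}.
Enumerate feasible integer points row by row (the coefficient of y is 4 > 0, so for each x the largest feasible y gives the best value):
  x = 0: y <= min((15 - 3*0)/2, (14 - 2*0)/2) => y in {0, ..., 7}; best 1*0 + 4*7 = 28
  x = 1: y <= min((15 - 3*1)/2, (14 - 2*1)/2) => y in {0, ..., 6}; best 1*1 + 4*6 = 25
  x = 2: y <= min((15 - 3*2)/2, (14 - 2*2)/2) => y in {0, ..., 4}; best 1*2 + 4*4 = 18
  x = 3: y <= min((15 - 3*3)/2, (14 - 2*3)/2) => y in {0, ..., 3}; best 1*3 + 4*3 = 15
  x = 4: y <= min((15 - 3*4)/2, (14 - 2*4)/2) => y in {0, ..., 1}; best 1*4 + 4*1 = 8
  x = 5: y <= min((15 - 3*5)/2, (14 - 2*5)/2) => y in {0}; best 1*5 + 4*0 = 5
The maximum 1x + 4y = 28 is achieved at x = 0, y = 7.
Check: 3*0 + 2*7 = 14 <= 15 and 2*0 + 2*7 = 14 <= 14.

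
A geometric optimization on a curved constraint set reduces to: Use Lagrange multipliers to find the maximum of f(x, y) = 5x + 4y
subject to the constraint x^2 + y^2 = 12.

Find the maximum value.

Set up Lagrange conditions: grad f = lambda * grad g
  5 = 2*lambda*x
  4 = 2*lambda*y
From these: x/y = 5/4, so x = 5t, y = 4t for some t.
Substitute into constraint: (5t)^2 + (4t)^2 = 12
  t^2 * 41 = 12
  t = sqrt(12/41)
Maximum = 5*x + 4*y = (5^2 + 4^2)*t = 41 * sqrt(12/41) = sqrt(492)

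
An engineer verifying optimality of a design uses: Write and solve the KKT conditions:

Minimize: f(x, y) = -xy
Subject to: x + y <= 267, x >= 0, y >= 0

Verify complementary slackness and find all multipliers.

Problem: min -xy s.t. x + y <= 267 (multiplier lambda), x >= 0 (mu_x), y >= 0 (mu_y)
KKT stationarity: -y + lambda - mu_x = 0, -x + lambda - mu_y = 0, with lambda, mu_x, mu_y >= 0
Complementary slackness: lambda*(x + y - 267) = 0, mu_x*x = 0, mu_y*y = 0
If lambda = 0: y = -mu_x <= 0 and x = -mu_y <= 0 force x = y = 0 with f = 0; but x = y = 267/2 is feasible with f = -71289/4 < 0, so this is not the minimum. Hence lambda > 0 and x + y = 267.
Try x > 0, y > 0 (so mu_x = mu_y = 0): y = lambda, x = lambda => x = y = lambda
x + y = 267 => 2*lambda = 267 => lambda = 267/2
x* = y* = 267/2 > 0, consistent with mu_x = mu_y = 0.
(Any feasible point with x = 0 or y = 0 has f = 0 > -71289/4, so the minimum is not on those boundaries.)
min(-xy) = -71289/4 (i.e. max xy = 71289/4)
Multipliers: lambda = 267/2, mu_x = 0, mu_y = 0
Complementary slackness: lambda*(x + y - 267) = 267/2*(267/2 + 267/2 - 267) = 0, mu_x*x = 0*267/2 = 0, mu_y*y = 0*267/2 = 0. Satisfied.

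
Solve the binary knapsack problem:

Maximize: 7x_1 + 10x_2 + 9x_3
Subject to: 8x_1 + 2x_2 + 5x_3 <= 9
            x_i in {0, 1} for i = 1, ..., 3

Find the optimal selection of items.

Items: item 1 (v=7, w=8), item 2 (v=10, w=2), item 3 (v=9, w=5)
Capacity: 9
Checking all 8 subsets (w = total weight, v = total value):
  {}: w = 0, v = 0
  {1}: w = 8, v = 7
  {2}: w = 2, v = 10
  {3}: w = 5, v = 9
  {1, 2}: w = 10 > 9, infeasible
  {1, 3}: w = 13 > 9, infeasible
  {2, 3}: w = 7, v = 19
  {1, 2, 3}: w = 15 > 9, infeasible
Best feasible subset: items [2, 3]
Total weight: 7 <= 9, total value: 19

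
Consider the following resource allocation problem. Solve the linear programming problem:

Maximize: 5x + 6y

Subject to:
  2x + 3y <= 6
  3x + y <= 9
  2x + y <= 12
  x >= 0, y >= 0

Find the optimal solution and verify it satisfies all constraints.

Feasible vertices: (0, 0), (0, 2), (3, 0)
Objective 5x + 6y at each vertex:
  (0, 0): 0
  (0, 2): 12
  (3, 0): 15
Maximum is 15 at (3, 0).
Verify constraints at (x, y) = (3, 0):
  2*3 + 3*0 = 6 <= 6 (active)
  3*3 + 1*0 = 9 <= 9 (active)
  2*3 + 1*0 = 6 <= 12
  x = 3 >= 0, y = 0 >= 0. All constraints satisfied.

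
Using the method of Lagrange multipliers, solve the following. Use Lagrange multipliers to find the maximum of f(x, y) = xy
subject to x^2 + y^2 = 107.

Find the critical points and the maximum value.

Lagrange conditions: y = 2*lambda*x and x = 2*lambda*y
If x = 0 then y = 0, violating the constraint, so x, y != 0.
Dividing: y/x = x/y => x^2 = y^2 => y = x or y = -x
Constraint: 2x^2 = 107 => x^2 = 107/2 => x = +/-sqrt(107/2)
Critical points: (sqrt(107/2), sqrt(107/2)), (-sqrt(107/2), -sqrt(107/2)), (sqrt(107/2), -sqrt(107/2)), (-sqrt(107/2), sqrt(107/2))
  y = x:  xy = x^2 = 107/2  at (sqrt(107/2), sqrt(107/2)) and (-sqrt(107/2), -sqrt(107/2))
  y = -x: xy = -x^2 = -107/2 at (sqrt(107/2), -sqrt(107/2)) and (-sqrt(107/2), sqrt(107/2))
Maximum xy = 107/2 at (sqrt(107/2), sqrt(107/2)) and (-sqrt(107/2), -sqrt(107/2))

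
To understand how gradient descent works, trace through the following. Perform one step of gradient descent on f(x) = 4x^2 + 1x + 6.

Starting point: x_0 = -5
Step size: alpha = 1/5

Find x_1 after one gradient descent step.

f(x) = 4x^2 + 1x + 6
f'(x) = 8x + 1
f'(-5) = 8*-5 + (1) = -39
x_1 = x_0 - alpha * f'(x_0) = -5 - 1/5 * -39 = 14/5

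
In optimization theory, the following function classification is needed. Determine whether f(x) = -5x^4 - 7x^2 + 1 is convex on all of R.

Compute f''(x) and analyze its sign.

f(x) = -5x^4 - 7x^2 + 1
f'(x) = -20x^3 + -14x
f''(x) = -60x^2 + -14
f''(x) = -60x^2 + -14 <= -14 < 0 for all x
Therefore, f is concave on R.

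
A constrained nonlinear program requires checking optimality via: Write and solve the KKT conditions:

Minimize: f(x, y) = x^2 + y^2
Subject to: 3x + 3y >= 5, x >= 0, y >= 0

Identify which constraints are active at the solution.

KKT conditions for min x^2 + y^2 s.t. 3x + 3y >= 5, x >= 0, y >= 0:
Stationarity: 2x = mu*3 + mu_x, 2y = mu*3 + mu_y, with mu, mu_x, mu_y >= 0
Complementary slackness: mu*(3x + 3y - 5) = 0, mu_x*x = 0, mu_y*y = 0
(0, 0) is infeasible (3*0 + 3*0 < 5), so if mu = 0 stationarity would force x = mu_x/2 >= 0, y = mu_y/2 >= 0 with mu_x*x = mu_y*y = 0, i.e. x = y = 0: contradiction. Hence mu > 0 and 3x + 3y = 5 is active.
Try x > 0, y > 0 (so mu_x = mu_y = 0): x = 3*mu/2, y = 3*mu/2
Substitute: 3*(3*mu/2) + 3*(3*mu/2) = 5
  mu*18/2 = 5 => mu = 5/9
x* = 5/6 > 0, y* = 5/6 > 0, consistent with mu_x = mu_y = 0.
f is convex and the constraints are linear, so this KKT point is the global minimum.
f* = 25/18
Active constraints: 3x + 3y >= 5 (holds with equality, mu = 5/9 > 0); x >= 0 and y >= 0 are inactive (mu_x = mu_y = 0).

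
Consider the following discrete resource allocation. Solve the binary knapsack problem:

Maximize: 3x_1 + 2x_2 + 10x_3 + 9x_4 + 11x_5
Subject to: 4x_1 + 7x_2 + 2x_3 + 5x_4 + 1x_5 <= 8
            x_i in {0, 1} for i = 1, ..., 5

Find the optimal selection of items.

Items: item 1 (v=3, w=4), item 2 (v=2, w=7), item 3 (v=10, w=2), item 4 (v=9, w=5), item 5 (v=11, w=1)
Capacity: 8
Checking all 32 subsets (w = total weight, v = total value):
  {}: w = 0, v = 0
  {1}: w = 4, v = 3
  {2}: w = 7, v = 2
  {3}: w = 2, v = 10
  {4}: w = 5, v = 9
  {5}: w = 1, v = 11
  {1, 2}: w = 11 > 8, infeasible
  {1, 3}: w = 6, v = 13
  {1, 4}: w = 9 > 8, infeasible
  {1, 5}: w = 5, v = 14
  {2, 3}: w = 9 > 8, infeasible
  {2, 4}: w = 12 > 8, infeasible
  {2, 5}: w = 8, v = 13
  {3, 4}: w = 7, v = 19
  {3, 5}: w = 3, v = 21
  {4, 5}: w = 6, v = 20
  {1, 2, 3}: w = 13 > 8, infeasible
  {1, 2, 4}: w = 16 > 8, infeasible
  {1, 2, 5}: w = 12 > 8, infeasible
  {1, 3, 4}: w = 11 > 8, infeasible
  {1, 3, 5}: w = 7, v = 24
  {1, 4, 5}: w = 10 > 8, infeasible
  {2, 3, 4}: w = 14 > 8, infeasible
  {2, 3, 5}: w = 10 > 8, infeasible
  {2, 4, 5}: w = 13 > 8, infeasible
  {3, 4, 5}: w = 8, v = 30
  {1, 2, 3, 4}: w = 18 > 8, infeasible
  {1, 2, 3, 5}: w = 14 > 8, infeasible
  {1, 2, 4, 5}: w = 17 > 8, infeasible
  {1, 3, 4, 5}: w = 12 > 8, infeasible
  {2, 3, 4, 5}: w = 15 > 8, infeasible
  {1, 2, 3, 4, 5}: w = 19 > 8, infeasible
Best feasible subset: items [3, 4, 5]
Total weight: 8 <= 8, total value: 30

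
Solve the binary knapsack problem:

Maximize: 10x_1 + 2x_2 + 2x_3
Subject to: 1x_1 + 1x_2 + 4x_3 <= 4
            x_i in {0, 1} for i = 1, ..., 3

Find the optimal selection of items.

Items: item 1 (v=10, w=1), item 2 (v=2, w=1), item 3 (v=2, w=4)
Capacity: 4
Checking all 8 subsets (w = total weight, v = total value):
  {}: w = 0, v = 0
  {1}: w = 1, v = 10
  {2}: w = 1, v = 2
  {3}: w = 4, v = 2
  {1, 2}: w = 2, v = 12
  {1, 3}: w = 5 > 4, infeasible
  {2, 3}: w = 5 > 4, infeasible
  {1, 2, 3}: w = 6 > 4, infeasible
Best feasible subset: items [1, 2]
Total weight: 2 <= 4, total value: 12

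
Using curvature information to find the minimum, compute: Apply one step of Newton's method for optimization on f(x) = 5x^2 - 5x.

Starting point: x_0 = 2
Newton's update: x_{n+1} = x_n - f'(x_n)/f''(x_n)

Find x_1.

f(x) = 5x^2 - 5x
f'(x) = 10x + (-5), f''(x) = 10
Newton step: x_1 = x_0 - f'(x_0)/f''(x_0)
f'(2) = 15
x_1 = 2 - 15/10 = 1/2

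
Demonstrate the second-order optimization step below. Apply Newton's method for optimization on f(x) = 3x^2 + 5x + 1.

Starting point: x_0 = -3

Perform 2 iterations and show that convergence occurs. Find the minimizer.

f(x) = 3x^2 + 5x + 1, f'(x) = 6x + (5), f''(x) = 6
Step 1: f'(-3) = -13, x_1 = -3 - -13/6 = -5/6
Step 2: f'(-5/6) = 0, x_2 = -5/6 (converged)
Newton's method converges in 1 step for quadratics.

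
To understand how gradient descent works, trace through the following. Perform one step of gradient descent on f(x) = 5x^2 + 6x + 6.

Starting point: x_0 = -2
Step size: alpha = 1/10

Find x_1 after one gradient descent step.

f(x) = 5x^2 + 6x + 6
f'(x) = 10x + 6
f'(-2) = 10*-2 + (6) = -14
x_1 = x_0 - alpha * f'(x_0) = -2 - 1/10 * -14 = -3/5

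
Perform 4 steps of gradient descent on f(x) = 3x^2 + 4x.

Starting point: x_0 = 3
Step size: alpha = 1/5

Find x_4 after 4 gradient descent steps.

f(x) = 3x^2 + 4x, f'(x) = 6x + (4)
Step 1: f'(3) = 22, x_1 = 3 - 1/5 * 22 = -7/5
Step 2: f'(-7/5) = -22/5, x_2 = -7/5 - 1/5 * -22/5 = -13/25
Step 3: f'(-13/25) = 22/25, x_3 = -13/25 - 1/5 * 22/25 = -87/125
Step 4: f'(-87/125) = -22/125, x_4 = -87/125 - 1/5 * -22/125 = -413/625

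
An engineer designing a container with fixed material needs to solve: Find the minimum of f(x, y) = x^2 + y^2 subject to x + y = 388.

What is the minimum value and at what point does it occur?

Substitute y = 388 - x into f(x,y) = x^2 + y^2:
g(x) = x^2 + (388 - x)^2 = 2x^2 - 776x + 150544
g'(x) = 4x - 776 = 0  =>  x = 194
y = 388 - 194 = 194
Minimum value = 194^2 + 194^2 = 75272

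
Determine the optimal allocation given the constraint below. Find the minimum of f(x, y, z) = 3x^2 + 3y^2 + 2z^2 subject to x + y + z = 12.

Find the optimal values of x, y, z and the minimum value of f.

Using Lagrange multipliers on f = 3x^2 + 3y^2 + 2z^2 with constraint x + y + z = 12:
Conditions: 2*3*x = lambda, 2*3*y = lambda, 2*2*z = lambda
So x = lambda/6, y = lambda/6, z = lambda/4
Substituting into constraint: lambda * (7/12) = 12
lambda = 144/7
x = 24/7, y = 24/7, z = 36/7
Minimum value = 864/7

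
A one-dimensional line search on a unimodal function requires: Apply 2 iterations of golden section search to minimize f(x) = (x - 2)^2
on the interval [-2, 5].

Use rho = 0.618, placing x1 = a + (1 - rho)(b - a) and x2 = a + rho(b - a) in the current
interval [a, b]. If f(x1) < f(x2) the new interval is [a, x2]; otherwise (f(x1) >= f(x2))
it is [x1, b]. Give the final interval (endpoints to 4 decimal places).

Golden section search for min of f(x) = (x - 2)^2 on [-2, 5].
Each step: x1 = a + (1 - rho)(b - a), x2 = a + rho(b - a); if f(x1) < f(x2) keep [a, x2], otherwise keep [x1, b].
Step 1: [-2.0000, 5.0000], x1=0.6740 (f=1.7583), x2=2.3260 (f=0.1063); f(x1) > f(x2) => keep [0.6740, 5.0000]
Step 2: [0.6740, 5.0000], x1=2.3265 (f=0.1066), x2=3.3475 (f=1.8157); f(x1) < f(x2) => keep [0.6740, 3.3475]
Final interval: [0.6740, 3.3475]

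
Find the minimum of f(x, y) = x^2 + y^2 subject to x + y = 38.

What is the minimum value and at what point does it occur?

Substitute y = 38 - x into f(x,y) = x^2 + y^2:
g(x) = x^2 + (38 - x)^2 = 2x^2 - 76x + 1444
g'(x) = 4x - 76 = 0  =>  x = 19
y = 38 - 19 = 19
Minimum value = 19^2 + 19^2 = 722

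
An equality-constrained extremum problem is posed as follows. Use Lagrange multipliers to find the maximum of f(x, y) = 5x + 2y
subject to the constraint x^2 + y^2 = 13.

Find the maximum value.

Set up Lagrange conditions: grad f = lambda * grad g
  5 = 2*lambda*x
  2 = 2*lambda*y
From these: x/y = 5/2, so x = 5t, y = 2t for some t.
Substitute into constraint: (5t)^2 + (2t)^2 = 13
  t^2 * 29 = 13
  t = sqrt(13/29)
Maximum = 5*x + 2*y = (5^2 + 2^2)*t = 29 * sqrt(13/29) = sqrt(377)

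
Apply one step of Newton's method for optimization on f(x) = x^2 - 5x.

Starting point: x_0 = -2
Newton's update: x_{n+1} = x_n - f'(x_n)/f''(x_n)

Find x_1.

f(x) = x^2 - 5x
f'(x) = 2x + (-5), f''(x) = 2
Newton step: x_1 = x_0 - f'(x_0)/f''(x_0)
f'(-2) = -9
x_1 = -2 - -9/2 = 5/2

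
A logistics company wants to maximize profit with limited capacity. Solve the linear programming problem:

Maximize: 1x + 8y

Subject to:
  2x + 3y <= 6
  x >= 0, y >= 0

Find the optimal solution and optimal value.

The feasible region has vertices at [(0, 0), (3, 0), (0, 2)].
Checking objective 1x + 8y at each vertex:
  (0, 0): 1*0 + 8*0 = 0
  (3, 0): 1*3 + 8*0 = 3
  (0, 2): 1*0 + 8*2 = 16
Maximum is 16 at (0, 2).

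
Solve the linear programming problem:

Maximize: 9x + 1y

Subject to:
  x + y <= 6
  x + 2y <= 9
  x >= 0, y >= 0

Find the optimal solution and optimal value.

Feasible vertices: (0, 0), (0, 9/2), (3, 3), (6, 0)
Objective 9x + 1y at each:
  (0, 0): 0
  (0, 9/2): 9/2
  (3, 3): 30
  (6, 0): 54
Maximum is 54 at (6, 0).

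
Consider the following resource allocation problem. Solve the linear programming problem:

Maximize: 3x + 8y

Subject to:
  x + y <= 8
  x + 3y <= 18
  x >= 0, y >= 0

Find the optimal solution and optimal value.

Feasible vertices: (0, 0), (0, 6), (3, 5), (8, 0)
Objective 3x + 8y at each:
  (0, 0): 0
  (0, 6): 48
  (3, 5): 49
  (8, 0): 24
Maximum is 49 at (3, 5).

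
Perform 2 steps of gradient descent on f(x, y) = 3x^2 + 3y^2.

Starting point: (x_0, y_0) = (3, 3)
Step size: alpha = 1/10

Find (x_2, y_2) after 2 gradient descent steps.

f(x,y) = 3x^2 + 3y^2
grad_x = 6x + 0y, grad_y = 6y + 0x
Step 1: grad = (18, 18), (6/5, 6/5)
Step 2: grad = (36/5, 36/5), (12/25, 12/25)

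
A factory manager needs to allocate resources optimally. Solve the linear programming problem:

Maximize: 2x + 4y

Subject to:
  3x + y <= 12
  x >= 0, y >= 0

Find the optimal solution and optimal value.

The feasible region has vertices at [(0, 0), (4, 0), (0, 12)].
Checking objective 2x + 4y at each vertex:
  (0, 0): 2*0 + 4*0 = 0
  (4, 0): 2*4 + 4*0 = 8
  (0, 12): 2*0 + 4*12 = 48
Maximum is 48 at (0, 12).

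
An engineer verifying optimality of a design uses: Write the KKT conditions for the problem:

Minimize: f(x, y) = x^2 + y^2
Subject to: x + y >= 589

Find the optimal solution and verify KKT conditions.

KKT conditions for min x^2 + y^2 s.t. x + y >= 589:
Stationarity: 2x = mu, 2y = mu
So x = y = mu/2.
Complementary slackness: mu*(x + y - 589) = 0
Primal feasibility: x + y >= 589; dual feasibility: mu >= 0
If mu = 0 then x = y = 0, but 0 + 0 < 589 is infeasible, so the constraint is active.
Constraint active: x + y = 2*(mu/2) = 589 => mu = 589
x = y = 589/2, f = 346921/2
Verify: stationarity 2*(589/2) = 589 = mu; primal 589/2 + 589/2 = 589 >= 589; dual mu = 589 >= 0; complementary slackness 589*(589 - 589) = 0. All KKT conditions hold.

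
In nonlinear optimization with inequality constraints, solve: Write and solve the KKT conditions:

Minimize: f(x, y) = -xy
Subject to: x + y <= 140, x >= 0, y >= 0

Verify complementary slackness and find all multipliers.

Problem: min -xy s.t. x + y <= 140 (multiplier lambda), x >= 0 (mu_x), y >= 0 (mu_y)
KKT stationarity: -y + lambda - mu_x = 0, -x + lambda - mu_y = 0, with lambda, mu_x, mu_y >= 0
Complementary slackness: lambda*(x + y - 140) = 0, mu_x*x = 0, mu_y*y = 0
If lambda = 0: y = -mu_x <= 0 and x = -mu_y <= 0 force x = y = 0 with f = 0; but x = y = 70 is feasible with f = -4900 < 0, so this is not the minimum. Hence lambda > 0 and x + y = 140.
Try x > 0, y > 0 (so mu_x = mu_y = 0): y = lambda, x = lambda => x = y = lambda
x + y = 140 => 2*lambda = 140 => lambda = 70
x* = y* = 70 > 0, consistent with mu_x = mu_y = 0.
(Any feasible point with x = 0 or y = 0 has f = 0 > -4900, so the minimum is not on those boundaries.)
min(-xy) = -4900 (i.e. max xy = 4900)
Multipliers: lambda = 70, mu_x = 0, mu_y = 0
Complementary slackness: lambda*(x + y - 140) = 70*(70 + 70 - 140) = 0, mu_x*x = 0*70 = 0, mu_y*y = 0*70 = 0. Satisfied.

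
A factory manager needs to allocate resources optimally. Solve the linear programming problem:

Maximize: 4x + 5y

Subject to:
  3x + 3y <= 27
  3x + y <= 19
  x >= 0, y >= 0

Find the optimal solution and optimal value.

Feasible vertices: (0, 0), (0, 9), (5, 4), (19/3, 0)
Objective 4x + 5y at each:
  (0, 0): 0
  (0, 9): 45
  (5, 4): 40
  (19/3, 0): 76/3
Maximum is 45 at (0, 9).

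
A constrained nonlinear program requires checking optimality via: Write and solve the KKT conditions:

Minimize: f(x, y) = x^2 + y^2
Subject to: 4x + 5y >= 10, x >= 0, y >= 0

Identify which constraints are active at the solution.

KKT conditions for min x^2 + y^2 s.t. 4x + 5y >= 10, x >= 0, y >= 0:
Stationarity: 2x = mu*4 + mu_x, 2y = mu*5 + mu_y, with mu, mu_x, mu_y >= 0
Complementary slackness: mu*(4x + 5y - 10) = 0, mu_x*x = 0, mu_y*y = 0
(0, 0) is infeasible (4*0 + 5*0 < 10), so if mu = 0 stationarity would force x = mu_x/2 >= 0, y = mu_y/2 >= 0 with mu_x*x = mu_y*y = 0, i.e. x = y = 0: contradiction. Hence mu > 0 and 4x + 5y = 10 is active.
Try x > 0, y > 0 (so mu_x = mu_y = 0): x = 4*mu/2, y = 5*mu/2
Substitute: 4*(4*mu/2) + 5*(5*mu/2) = 10
  mu*41/2 = 10 => mu = 20/41
x* = 40/41 > 0, y* = 50/41 > 0, consistent with mu_x = mu_y = 0.
f is convex and the constraints are linear, so this KKT point is the global minimum.
f* = 100/41
Active constraints: 4x + 5y >= 10 (holds with equality, mu = 20/41 > 0); x >= 0 and y >= 0 are inactive (mu_x = mu_y = 0).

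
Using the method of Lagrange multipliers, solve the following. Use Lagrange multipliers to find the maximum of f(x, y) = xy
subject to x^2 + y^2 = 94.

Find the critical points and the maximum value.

Lagrange conditions: y = 2*lambda*x and x = 2*lambda*y
If x = 0 then y = 0, violating the constraint, so x, y != 0.
Dividing: y/x = x/y => x^2 = y^2 => y = x or y = -x
Constraint: 2x^2 = 94 => x^2 = 47 => x = +/-sqrt(47)
Critical points: (sqrt(47), sqrt(47)), (-sqrt(47), -sqrt(47)), (sqrt(47), -sqrt(47)), (-sqrt(47), sqrt(47))
  y = x:  xy = x^2 = 47  at (sqrt(47), sqrt(47)) and (-sqrt(47), -sqrt(47))
  y = -x: xy = -x^2 = -47 at (sqrt(47), -sqrt(47)) and (-sqrt(47), sqrt(47))
Maximum xy = 47 at (sqrt(47), sqrt(47)) and (-sqrt(47), -sqrt(47))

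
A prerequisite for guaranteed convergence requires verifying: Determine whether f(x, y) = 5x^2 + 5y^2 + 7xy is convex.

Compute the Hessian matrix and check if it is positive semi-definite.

f(x,y) = 5x^2 + 5y^2 + 7xy
Hessian H = [[10, 7], [7, 10]]
trace(H) = 20, det(H) = 51
Eigenvalues: (20 +/- sqrt(196)) / 2 = 17, 3
Since both eigenvalues > 0, f is convex.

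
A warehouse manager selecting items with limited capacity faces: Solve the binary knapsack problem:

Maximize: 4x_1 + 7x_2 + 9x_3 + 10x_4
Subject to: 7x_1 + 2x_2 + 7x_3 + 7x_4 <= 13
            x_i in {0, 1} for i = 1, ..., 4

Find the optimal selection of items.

Items: item 1 (v=4, w=7), item 2 (v=7, w=2), item 3 (v=9, w=7), item 4 (v=10, w=7)
Capacity: 13
Checking all 16 subsets (w = total weight, v = total value):
  {}: w = 0, v = 0
  {1}: w = 7, v = 4
  {2}: w = 2, v = 7
  {3}: w = 7, v = 9
  {4}: w = 7, v = 10
  {1, 2}: w = 9, v = 11
  {1, 3}: w = 14 > 13, infeasible
  {1, 4}: w = 14 > 13, infeasible
  {2, 3}: w = 9, v = 16
  {2, 4}: w = 9, v = 17
  {3, 4}: w = 14 > 13, infeasible
  {1, 2, 3}: w = 16 > 13, infeasible
  {1, 2, 4}: w = 16 > 13, infeasible
  {1, 3, 4}: w = 21 > 13, infeasible
  {2, 3, 4}: w = 16 > 13, infeasible
  {1, 2, 3, 4}: w = 23 > 13, infeasible
Best feasible subset: items [2, 4]
Total weight: 9 <= 13, total value: 17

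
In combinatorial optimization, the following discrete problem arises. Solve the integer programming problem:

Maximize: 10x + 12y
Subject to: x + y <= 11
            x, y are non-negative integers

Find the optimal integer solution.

Objective: 10x + 12y, constraint: x + y <= 11
Coefficient of y is 12 > coefficient of x is 10, so allocate the entire budget to y.
Optimal: x = 0, y = 11, value = 132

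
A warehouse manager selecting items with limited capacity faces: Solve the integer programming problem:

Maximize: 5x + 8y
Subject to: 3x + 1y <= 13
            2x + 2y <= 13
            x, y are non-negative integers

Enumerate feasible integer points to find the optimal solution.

Constraint 1: 3x + 1y <= 13
Constraint 2: 2x + 2y <= 13
Feasible x range (need y >= 0): 0 <= x <= min(13/3, 13/2) => x in {0, ..., 4}.
Enumerate feasible integer points row by row (the coefficient of y is 8 > 0, so for each x the largest feasible y gives the best value):
  x = 0: y <= min((13 - 3*0)/1, (13 - 2*0)/2) => y in {0, ..., 6}; best 5*0 + 8*6 = 48
  x = 1: y <= min((13 - 3*1)/1, (13 - 2*1)/2) => y in {0, ..., 5}; best 5*1 + 8*5 = 45
  x = 2: y <= min((13 - 3*2)/1, (13 - 2*2)/2) => y in {0, ..., 4}; best 5*2 + 8*4 = 42
  x = 3: y <= min((13 - 3*3)/1, (13 - 2*3)/2) => y in {0, ..., 3}; best 5*3 + 8*3 = 39
  x = 4: y <= min((13 - 3*4)/1, (13 - 2*4)/2) => y in {0, ..., 1}; best 5*4 + 8*1 = 28
The maximum 5x + 8y = 48 is achieved at x = 0, y = 6.
Check: 3*0 + 1*6 = 6 <= 13 and 2*0 + 2*6 = 12 <= 13.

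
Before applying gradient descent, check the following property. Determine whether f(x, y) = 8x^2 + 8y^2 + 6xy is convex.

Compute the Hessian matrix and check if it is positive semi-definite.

f(x,y) = 8x^2 + 8y^2 + 6xy
Hessian H = [[16, 6], [6, 16]]
trace(H) = 32, det(H) = 220
Eigenvalues: (32 +/- sqrt(144)) / 2 = 22, 10
Since both eigenvalues > 0, f is convex.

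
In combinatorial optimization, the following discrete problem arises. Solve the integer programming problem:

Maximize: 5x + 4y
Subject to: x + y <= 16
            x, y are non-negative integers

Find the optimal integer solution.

Objective: 5x + 4y, constraint: x + y <= 16
Coefficient of x is 5 >= coefficient of y is 4, so allocate the entire budget to x.
Optimal: x = 16, y = 0, value = 80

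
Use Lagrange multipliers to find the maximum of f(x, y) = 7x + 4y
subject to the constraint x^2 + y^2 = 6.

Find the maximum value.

Set up Lagrange conditions: grad f = lambda * grad g
  7 = 2*lambda*x
  4 = 2*lambda*y
From these: x/y = 7/4, so x = 7t, y = 4t for some t.
Substitute into constraint: (7t)^2 + (4t)^2 = 6
  t^2 * 65 = 6
  t = sqrt(6/65)
Maximum = 7*x + 4*y = (7^2 + 4^2)*t = 65 * sqrt(6/65) = sqrt(390)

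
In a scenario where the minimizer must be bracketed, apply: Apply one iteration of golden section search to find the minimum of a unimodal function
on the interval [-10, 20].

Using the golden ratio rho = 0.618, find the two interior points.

Golden section search on [-10, 20].
Golden ratio rho = 0.618 (approx).
Interior points:
  x_1 = -10 + (1-0.618)*30 = 1.4600
  x_2 = -10 + 0.618*30 = 8.5400
Compare f(x_1) and f(x_2) to determine which subinterval to keep.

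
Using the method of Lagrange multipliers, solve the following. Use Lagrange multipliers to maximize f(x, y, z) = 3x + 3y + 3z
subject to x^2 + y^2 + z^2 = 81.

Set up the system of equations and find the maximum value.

Lagrange conditions: 3 = 2*lambda*x, 3 = 2*lambda*y, 3 = 2*lambda*z
So x:3 = y:3 = z:3, i.e. x = 3t, y = 3t, z = 3t
Constraint: t^2*(3^2 + 3^2 + 3^2) = 81
  t^2 * 27 = 81  =>  t = sqrt(3)
Maximum = 3*3t + 3*3t + 3*3t = 27*sqrt(3) = sqrt(2187)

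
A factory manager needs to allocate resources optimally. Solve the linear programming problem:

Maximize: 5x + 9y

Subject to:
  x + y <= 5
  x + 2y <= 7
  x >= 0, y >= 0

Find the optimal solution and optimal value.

Feasible vertices: (0, 0), (0, 7/2), (3, 2), (5, 0)
Objective 5x + 9y at each:
  (0, 0): 0
  (0, 7/2): 63/2
  (3, 2): 33
  (5, 0): 25
Maximum is 33 at (3, 2).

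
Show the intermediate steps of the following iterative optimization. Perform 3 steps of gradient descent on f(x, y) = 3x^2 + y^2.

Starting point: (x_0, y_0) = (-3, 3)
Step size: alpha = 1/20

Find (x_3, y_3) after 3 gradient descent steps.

f(x,y) = 3x^2 + y^2
grad_x = 6x + 0y, grad_y = 2y + 0x
Step 1: grad = (-18, 6), (-21/10, 27/10)
Step 2: grad = (-63/5, 27/5), (-147/100, 243/100)
Step 3: grad = (-441/50, 243/50), (-1029/1000, 2187/1000)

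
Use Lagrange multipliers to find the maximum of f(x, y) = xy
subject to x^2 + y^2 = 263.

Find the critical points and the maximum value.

Lagrange conditions: y = 2*lambda*x and x = 2*lambda*y
If x = 0 then y = 0, violating the constraint, so x, y != 0.
Dividing: y/x = x/y => x^2 = y^2 => y = x or y = -x
Constraint: 2x^2 = 263 => x^2 = 263/2 => x = +/-sqrt(263/2)
Critical points: (sqrt(263/2), sqrt(263/2)), (-sqrt(263/2), -sqrt(263/2)), (sqrt(263/2), -sqrt(263/2)), (-sqrt(263/2), sqrt(263/2))
  y = x:  xy = x^2 = 263/2  at (sqrt(263/2), sqrt(263/2)) and (-sqrt(263/2), -sqrt(263/2))
  y = -x: xy = -x^2 = -263/2 at (sqrt(263/2), -sqrt(263/2)) and (-sqrt(263/2), sqrt(263/2))
Maximum xy = 263/2 at (sqrt(263/2), sqrt(263/2)) and (-sqrt(263/2), -sqrt(263/2))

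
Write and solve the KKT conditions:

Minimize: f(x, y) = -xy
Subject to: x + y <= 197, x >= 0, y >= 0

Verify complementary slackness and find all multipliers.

Problem: min -xy s.t. x + y <= 197 (multiplier lambda), x >= 0 (mu_x), y >= 0 (mu_y)
KKT stationarity: -y + lambda - mu_x = 0, -x + lambda - mu_y = 0, with lambda, mu_x, mu_y >= 0
Complementary slackness: lambda*(x + y - 197) = 0, mu_x*x = 0, mu_y*y = 0
If lambda = 0: y = -mu_x <= 0 and x = -mu_y <= 0 force x = y = 0 with f = 0; but x = y = 197/2 is feasible with f = -38809/4 < 0, so this is not the minimum. Hence lambda > 0 and x + y = 197.
Try x > 0, y > 0 (so mu_x = mu_y = 0): y = lambda, x = lambda => x = y = lambda
x + y = 197 => 2*lambda = 197 => lambda = 197/2
x* = y* = 197/2 > 0, consistent with mu_x = mu_y = 0.
(Any feasible point with x = 0 or y = 0 has f = 0 > -38809/4, so the minimum is not on those boundaries.)
min(-xy) = -38809/4 (i.e. max xy = 38809/4)
Multipliers: lambda = 197/2, mu_x = 0, mu_y = 0
Complementary slackness: lambda*(x + y - 197) = 197/2*(197/2 + 197/2 - 197) = 0, mu_x*x = 0*197/2 = 0, mu_y*y = 0*197/2 = 0. Satisfied.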